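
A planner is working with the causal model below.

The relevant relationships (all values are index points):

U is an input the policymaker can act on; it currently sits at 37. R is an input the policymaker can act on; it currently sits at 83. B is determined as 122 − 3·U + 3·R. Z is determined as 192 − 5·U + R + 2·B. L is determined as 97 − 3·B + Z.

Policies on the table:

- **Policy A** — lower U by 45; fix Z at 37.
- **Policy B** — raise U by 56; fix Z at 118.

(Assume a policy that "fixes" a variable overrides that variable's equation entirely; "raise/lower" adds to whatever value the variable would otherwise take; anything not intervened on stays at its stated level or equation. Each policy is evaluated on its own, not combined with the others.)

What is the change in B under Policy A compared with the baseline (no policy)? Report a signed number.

135

Baseline:
  U = 37
  R = 83
  B = 122 − 3·37 + 3·83 = 260
Policy A (U − 45, Z := 37):
  U = 37 − 45 = -8
  R = 83
  B = 122 − 3·(-8) + 3·83 = 395
Change in B: 395 − 260 = 135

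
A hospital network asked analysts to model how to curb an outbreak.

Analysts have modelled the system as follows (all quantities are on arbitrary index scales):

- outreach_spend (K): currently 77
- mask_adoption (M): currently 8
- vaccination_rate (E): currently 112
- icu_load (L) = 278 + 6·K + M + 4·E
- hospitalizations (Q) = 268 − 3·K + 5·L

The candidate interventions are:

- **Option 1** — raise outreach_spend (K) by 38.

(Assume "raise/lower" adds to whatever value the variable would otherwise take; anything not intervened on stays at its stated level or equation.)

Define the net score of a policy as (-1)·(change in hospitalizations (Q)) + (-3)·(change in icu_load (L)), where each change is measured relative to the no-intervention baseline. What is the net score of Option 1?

Baseline:
  K = 77
  M = 8
  E = 112
  L = 278 + 6·77 + 8 + 4·112 = 1196
  Q = 268 − 3·77 + 5·1196 = 6017
Option 1 (K + 38):
  K = 77 + 38 = 115
  M = 8
  E = 112
  L = 278 + 6·115 + 8 + 4·112 = 1424
  Q = 268 − 3·115 + 5·1424 = 7043
ΔQ = 7043 − 6017 = 1026; ΔL = 1424 − 1196 = 228
Score = (-1)·1026 + (-3)·228 = -1710

-1710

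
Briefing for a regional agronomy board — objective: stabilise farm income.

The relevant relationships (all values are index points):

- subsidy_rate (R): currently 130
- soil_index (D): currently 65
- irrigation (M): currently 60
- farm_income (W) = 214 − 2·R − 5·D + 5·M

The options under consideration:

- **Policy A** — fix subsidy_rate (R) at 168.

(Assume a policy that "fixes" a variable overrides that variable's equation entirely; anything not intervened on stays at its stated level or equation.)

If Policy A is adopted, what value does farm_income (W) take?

Policy A (R := 168):
  R = 168
  D = 65
  M = 60
  W = 214 − 2·168 − 5·65 + 5·60 = -147

-147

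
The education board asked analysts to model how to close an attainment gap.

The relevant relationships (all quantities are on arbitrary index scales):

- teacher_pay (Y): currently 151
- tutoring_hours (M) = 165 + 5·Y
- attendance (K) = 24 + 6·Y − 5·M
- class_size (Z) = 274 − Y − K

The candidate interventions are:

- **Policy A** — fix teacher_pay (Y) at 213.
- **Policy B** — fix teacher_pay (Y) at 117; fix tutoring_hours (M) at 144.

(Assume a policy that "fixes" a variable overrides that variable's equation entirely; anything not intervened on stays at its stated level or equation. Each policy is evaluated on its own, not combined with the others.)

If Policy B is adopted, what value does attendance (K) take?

Policy B (Y := 117, M := 144):
  Y = 117
  M = 144
  K = 24 + 6·117 − 5·144 = 6

6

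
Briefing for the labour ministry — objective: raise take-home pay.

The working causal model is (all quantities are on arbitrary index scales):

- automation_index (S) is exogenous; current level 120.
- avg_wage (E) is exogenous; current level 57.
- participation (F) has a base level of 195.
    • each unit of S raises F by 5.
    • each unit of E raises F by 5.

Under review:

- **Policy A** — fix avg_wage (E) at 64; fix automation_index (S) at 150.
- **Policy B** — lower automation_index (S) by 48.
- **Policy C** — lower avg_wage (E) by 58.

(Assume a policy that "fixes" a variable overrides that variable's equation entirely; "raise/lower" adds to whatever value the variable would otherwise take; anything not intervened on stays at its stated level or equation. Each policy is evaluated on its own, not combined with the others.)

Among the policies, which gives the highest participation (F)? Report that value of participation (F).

1265

Policy A (E := 64, S := 150):
  S = 150
  E = 64
  F = 195 + 5·150 + 5·64 = 1265
Policy B (S − 48):
  S = 120 − 48 = 72
  E = 57
  F = 195 + 5·72 + 5·57 = 840
Policy C (E − 58):
  S = 120
  E = 57 − 58 = -1
  F = 195 + 5·120 + 5·(-1) = 790
Comparing — Policy A: F=1265, Policy B: F=840, Policy C: F=790. Highest is 1265 (Policy A).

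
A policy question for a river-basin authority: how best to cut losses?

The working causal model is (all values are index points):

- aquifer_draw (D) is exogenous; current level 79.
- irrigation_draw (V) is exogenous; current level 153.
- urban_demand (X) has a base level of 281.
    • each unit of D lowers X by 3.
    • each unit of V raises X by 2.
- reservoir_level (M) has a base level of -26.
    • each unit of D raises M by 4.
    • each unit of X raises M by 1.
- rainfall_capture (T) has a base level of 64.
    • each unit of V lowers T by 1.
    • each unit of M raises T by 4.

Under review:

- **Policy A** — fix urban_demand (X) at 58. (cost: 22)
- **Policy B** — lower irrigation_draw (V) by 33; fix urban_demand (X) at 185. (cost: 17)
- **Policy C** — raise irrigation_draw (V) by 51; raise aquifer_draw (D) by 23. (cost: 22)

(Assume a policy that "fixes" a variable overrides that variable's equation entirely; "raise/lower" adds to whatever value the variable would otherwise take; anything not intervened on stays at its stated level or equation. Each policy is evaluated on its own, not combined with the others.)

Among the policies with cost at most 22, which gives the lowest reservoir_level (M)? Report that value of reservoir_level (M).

348

Policy A (X := 58):
  D = 79
  V = 153
  X = 58
  M = -26 + 4·79 + 58 = 348
Policy B (V − 33, X := 185):
  D = 79
  V = 153 − 33 = 120
  X = 185
  M = -26 + 4·79 + 185 = 475
Policy C (V + 51, D + 23):
  D = 79 + 23 = 102
  V = 153 + 51 = 204
  X = 281 − 3·102 + 2·204 = 383
  M = -26 + 4·102 + 383 = 765
Comparing — Policy A: M=348, Policy B: M=475, Policy C: M=765. Lowest is 348 (Policy A).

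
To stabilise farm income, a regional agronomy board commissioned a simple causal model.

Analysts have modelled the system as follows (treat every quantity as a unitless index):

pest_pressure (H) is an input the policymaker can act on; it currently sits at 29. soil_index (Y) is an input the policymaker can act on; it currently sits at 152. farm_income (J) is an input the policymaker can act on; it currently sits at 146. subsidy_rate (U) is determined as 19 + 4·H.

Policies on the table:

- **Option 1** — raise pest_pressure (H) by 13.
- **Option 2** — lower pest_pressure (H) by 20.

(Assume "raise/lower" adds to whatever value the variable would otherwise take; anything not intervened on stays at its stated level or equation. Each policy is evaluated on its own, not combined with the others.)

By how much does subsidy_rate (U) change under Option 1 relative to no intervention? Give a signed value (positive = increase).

Baseline:
  H = 29
  U = 19 + 4·29 = 135
Option 1 (H + 13):
  H = 29 + 13 = 42
  U = 19 + 4·42 = 187
Change in U: 187 − 135 = 52

52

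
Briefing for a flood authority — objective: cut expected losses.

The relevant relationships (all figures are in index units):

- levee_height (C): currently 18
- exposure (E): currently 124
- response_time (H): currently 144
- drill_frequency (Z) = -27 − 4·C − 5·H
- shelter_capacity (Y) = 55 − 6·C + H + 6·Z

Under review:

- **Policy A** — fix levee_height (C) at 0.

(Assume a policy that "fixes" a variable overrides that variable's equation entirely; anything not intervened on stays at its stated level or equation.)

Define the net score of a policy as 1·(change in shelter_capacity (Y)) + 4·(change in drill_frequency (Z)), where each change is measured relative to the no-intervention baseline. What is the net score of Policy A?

828

Baseline:
  C = 18
  H = 144
  Z = -27 − 4·18 − 5·144 = -819
  Y = 55 − 6·18 + 144 + 6·(-819) = -4823
Policy A (C := 0):
  C = 0
  H = 144
  Z = -27 − 4·0 − 5·144 = -747
  Y = 55 − 6·0 + 144 + 6·(-747) = -4283
ΔY = -4283 − (-4823) = 540; ΔZ = -747 − (-819) = 72
Score = 1·540 + 4·72 = 828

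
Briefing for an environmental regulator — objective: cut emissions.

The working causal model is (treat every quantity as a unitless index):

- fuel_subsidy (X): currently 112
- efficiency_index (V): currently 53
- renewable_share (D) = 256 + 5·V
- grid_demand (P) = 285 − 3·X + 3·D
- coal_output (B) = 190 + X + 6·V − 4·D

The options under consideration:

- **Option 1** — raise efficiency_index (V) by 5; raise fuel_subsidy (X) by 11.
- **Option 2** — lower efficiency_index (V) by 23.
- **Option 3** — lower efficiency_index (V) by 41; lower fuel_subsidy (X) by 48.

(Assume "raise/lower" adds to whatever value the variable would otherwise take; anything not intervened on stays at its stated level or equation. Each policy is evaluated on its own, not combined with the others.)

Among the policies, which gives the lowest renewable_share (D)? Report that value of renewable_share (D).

Option 1 (V + 5, X + 11):
  V = 53 + 5 = 58
  D = 256 + 5·58 = 546
Option 2 (V − 23):
  V = 53 − 23 = 30
  D = 256 + 5·30 = 406
Option 3 (V − 41, X − 48):
  V = 53 − 41 = 12
  D = 256 + 5·12 = 316
Comparing — Option 1: D=546, Option 2: D=406, Option 3: D=316. Lowest is 316 (Option 3).

316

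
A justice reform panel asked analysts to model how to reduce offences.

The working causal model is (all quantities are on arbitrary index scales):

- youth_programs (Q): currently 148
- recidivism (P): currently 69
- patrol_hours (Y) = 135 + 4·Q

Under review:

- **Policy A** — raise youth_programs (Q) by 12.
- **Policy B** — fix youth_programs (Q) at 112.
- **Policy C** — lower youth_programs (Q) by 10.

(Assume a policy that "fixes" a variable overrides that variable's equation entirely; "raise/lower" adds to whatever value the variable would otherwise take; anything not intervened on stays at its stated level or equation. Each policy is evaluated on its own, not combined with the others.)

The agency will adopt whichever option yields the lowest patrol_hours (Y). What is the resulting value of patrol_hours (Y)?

Policy A (Q + 12):
  Q = 148 + 12 = 160
  Y = 135 + 4·160 = 775
Policy B (Q := 112):
  Q = 112
  Y = 135 + 4·112 = 583
Policy C (Q − 10):
  Q = 148 − 10 = 138
  Y = 135 + 4·138 = 687
Comparing — Policy A: Y=775, Policy B: Y=583, Policy C: Y=687. Lowest is 583 (Policy B).

583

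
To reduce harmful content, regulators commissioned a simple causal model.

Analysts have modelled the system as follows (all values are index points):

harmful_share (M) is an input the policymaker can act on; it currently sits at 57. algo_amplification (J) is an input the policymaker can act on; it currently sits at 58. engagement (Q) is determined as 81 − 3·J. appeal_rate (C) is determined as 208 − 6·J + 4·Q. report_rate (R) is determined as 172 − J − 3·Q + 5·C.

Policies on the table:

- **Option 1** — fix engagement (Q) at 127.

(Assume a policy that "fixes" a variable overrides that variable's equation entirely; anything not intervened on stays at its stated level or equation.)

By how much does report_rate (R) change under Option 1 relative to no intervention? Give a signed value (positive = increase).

3740

Baseline:
  J = 58
  Q = 81 − 3·58 = -93
  C = 208 − 6·58 + 4·(-93) = -512
  R = 172 − 58 − 3·(-93) + 5·(-512) = -2167
Option 1 (Q := 127):
  J = 58
  Q = 127
  C = 208 − 6·58 + 4·127 = 368
  R = 172 − 58 − 3·127 + 5·368 = 1573
Change in R: 1573 − (-2167) = 3740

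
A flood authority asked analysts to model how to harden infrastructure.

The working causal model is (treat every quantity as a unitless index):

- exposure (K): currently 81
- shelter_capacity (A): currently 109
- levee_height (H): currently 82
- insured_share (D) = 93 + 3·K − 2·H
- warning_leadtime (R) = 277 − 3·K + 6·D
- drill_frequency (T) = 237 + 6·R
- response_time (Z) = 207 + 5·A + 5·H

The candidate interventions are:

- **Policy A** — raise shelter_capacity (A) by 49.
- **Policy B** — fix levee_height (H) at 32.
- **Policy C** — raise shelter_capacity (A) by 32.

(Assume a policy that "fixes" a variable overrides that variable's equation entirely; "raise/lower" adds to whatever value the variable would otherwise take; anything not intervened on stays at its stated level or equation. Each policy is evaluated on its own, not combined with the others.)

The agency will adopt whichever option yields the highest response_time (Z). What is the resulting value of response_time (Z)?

Policy A (A + 49):
  A = 109 + 49 = 158
  H = 82
  Z = 207 + 5·158 + 5·82 = 1407
Policy B (H := 32):
  A = 109
  H = 32
  Z = 207 + 5·109 + 5·32 = 912
Policy C (A + 32):
  A = 109 + 32 = 141
  H = 82
  Z = 207 + 5·141 + 5·82 = 1322
Comparing — Policy A: Z=1407, Policy B: Z=912, Policy C: Z=1322. Highest is 1407 (Policy A).

1407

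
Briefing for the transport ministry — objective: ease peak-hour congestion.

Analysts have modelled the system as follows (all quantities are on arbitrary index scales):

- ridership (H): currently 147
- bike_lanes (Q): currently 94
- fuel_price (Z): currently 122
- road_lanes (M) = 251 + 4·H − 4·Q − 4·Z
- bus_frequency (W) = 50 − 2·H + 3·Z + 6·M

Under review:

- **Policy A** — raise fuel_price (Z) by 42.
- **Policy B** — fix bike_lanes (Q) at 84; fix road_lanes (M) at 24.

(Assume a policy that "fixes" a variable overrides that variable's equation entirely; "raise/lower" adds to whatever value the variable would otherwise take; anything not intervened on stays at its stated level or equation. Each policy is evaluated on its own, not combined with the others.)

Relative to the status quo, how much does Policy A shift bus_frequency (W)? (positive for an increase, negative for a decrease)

Baseline:
  H = 147
  Q = 94
  Z = 122
  M = 251 + 4·147 − 4·94 − 4·122 = -25
  W = 50 − 2·147 + 3·122 + 6·(-25) = -28
Policy A (Z + 42):
  H = 147
  Q = 94
  Z = 122 + 42 = 164
  M = 251 + 4·147 − 4·94 − 4·164 = -193
  W = 50 − 2·147 + 3·164 + 6·(-193) = -910
Change in W: -910 − (-28) = -882

-882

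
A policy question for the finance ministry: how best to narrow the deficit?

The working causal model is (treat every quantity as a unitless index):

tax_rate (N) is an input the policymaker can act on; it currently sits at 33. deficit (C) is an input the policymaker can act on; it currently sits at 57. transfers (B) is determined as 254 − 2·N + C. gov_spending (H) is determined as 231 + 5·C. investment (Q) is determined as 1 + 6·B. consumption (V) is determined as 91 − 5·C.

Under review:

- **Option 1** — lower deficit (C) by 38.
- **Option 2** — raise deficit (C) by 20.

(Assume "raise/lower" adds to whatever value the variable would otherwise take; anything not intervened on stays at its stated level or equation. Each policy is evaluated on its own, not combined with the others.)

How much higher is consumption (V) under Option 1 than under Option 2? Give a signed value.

290

Option 1 (C − 38):
  C = 57 − 38 = 19
  V = 91 − 5·19 = -4
Option 2 (C + 20):
  C = 57 + 20 = 77
  V = 91 − 5·77 = -294
V: -4 − (-294) = 290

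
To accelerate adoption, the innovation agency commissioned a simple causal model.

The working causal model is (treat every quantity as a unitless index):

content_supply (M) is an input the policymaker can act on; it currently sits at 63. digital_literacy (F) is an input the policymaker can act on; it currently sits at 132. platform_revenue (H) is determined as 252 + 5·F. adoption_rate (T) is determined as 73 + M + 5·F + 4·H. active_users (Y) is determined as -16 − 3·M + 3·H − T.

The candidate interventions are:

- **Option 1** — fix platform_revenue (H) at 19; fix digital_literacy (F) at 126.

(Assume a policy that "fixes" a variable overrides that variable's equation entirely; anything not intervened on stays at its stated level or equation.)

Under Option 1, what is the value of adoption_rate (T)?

Option 1 (H := 19, F := 126):
  M = 63
  F = 126
  H = 19
  T = 73 + 63 + 5·126 + 4·19 = 842

842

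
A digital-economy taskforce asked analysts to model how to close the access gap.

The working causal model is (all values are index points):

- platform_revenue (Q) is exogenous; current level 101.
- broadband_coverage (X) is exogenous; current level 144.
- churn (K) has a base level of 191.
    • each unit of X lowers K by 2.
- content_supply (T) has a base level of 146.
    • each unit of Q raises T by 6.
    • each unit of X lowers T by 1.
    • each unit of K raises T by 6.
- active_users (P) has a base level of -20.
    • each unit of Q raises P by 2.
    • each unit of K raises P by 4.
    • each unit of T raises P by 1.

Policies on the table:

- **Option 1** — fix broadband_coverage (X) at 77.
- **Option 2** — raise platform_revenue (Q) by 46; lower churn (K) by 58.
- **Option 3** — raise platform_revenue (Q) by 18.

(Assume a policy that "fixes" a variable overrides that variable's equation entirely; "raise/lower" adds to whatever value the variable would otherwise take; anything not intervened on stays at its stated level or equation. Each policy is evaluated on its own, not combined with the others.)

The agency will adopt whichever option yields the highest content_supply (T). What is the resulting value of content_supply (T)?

897

Option 1 (X := 77):
  Q = 101
  X = 77
  K = 191 − 2·77 = 37
  T = 146 + 6·101 − 77 + 6·37 = 897
Option 2 (Q + 46, K − 58):
  Q = 101 + 46 = 147
  X = 144
  K = 191 − 2·144 (−58 from intervention) = -155
  T = 146 + 6·147 − 144 + 6·(-155) = -46
Option 3 (Q + 18):
  Q = 101 + 18 = 119
  X = 144
  K = 191 − 2·144 = -97
  T = 146 + 6·119 − 144 + 6·(-97) = 134
Comparing — Option 1: T=897, Option 2: T=-46, Option 3: T=134. Highest is 897 (Option 1).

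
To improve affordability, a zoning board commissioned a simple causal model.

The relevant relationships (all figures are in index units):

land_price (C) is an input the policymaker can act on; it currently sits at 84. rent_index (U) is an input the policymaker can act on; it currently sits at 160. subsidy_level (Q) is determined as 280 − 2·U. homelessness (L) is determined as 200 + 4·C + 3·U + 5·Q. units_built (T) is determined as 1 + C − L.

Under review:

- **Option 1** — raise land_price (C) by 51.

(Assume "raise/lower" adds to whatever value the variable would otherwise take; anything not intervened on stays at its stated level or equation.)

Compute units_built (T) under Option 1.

-884

Option 1 (C + 51):
  C = 84 + 51 = 135
  U = 160
  Q = 280 − 2·160 = -40
  L = 200 + 4·135 + 3·160 + 5·(-40) = 1020
  T = 1 + 135 − 1020 = -884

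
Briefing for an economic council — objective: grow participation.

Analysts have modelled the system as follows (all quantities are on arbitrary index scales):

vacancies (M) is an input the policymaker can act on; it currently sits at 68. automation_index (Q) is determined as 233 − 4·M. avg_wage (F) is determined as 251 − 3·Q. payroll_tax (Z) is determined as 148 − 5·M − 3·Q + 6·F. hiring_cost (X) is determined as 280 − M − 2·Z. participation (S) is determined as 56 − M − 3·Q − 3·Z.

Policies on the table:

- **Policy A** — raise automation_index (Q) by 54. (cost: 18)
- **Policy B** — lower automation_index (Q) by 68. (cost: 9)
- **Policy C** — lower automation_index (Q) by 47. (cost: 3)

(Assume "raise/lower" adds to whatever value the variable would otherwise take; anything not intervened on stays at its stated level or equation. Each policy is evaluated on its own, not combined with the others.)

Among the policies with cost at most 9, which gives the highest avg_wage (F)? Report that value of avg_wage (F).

Policy B (Q − 68):
  M = 68
  Q = 233 − 4·68 (−68 from intervention) = -107
  F = 251 − 3·(-107) = 572
Policy C (Q − 47):
  M = 68
  Q = 233 − 4·68 (−47 from intervention) = -86
  F = 251 − 3·(-86) = 509
Comparing — Policy B: F=572, Policy C: F=509. Highest is 572 (Policy B).

572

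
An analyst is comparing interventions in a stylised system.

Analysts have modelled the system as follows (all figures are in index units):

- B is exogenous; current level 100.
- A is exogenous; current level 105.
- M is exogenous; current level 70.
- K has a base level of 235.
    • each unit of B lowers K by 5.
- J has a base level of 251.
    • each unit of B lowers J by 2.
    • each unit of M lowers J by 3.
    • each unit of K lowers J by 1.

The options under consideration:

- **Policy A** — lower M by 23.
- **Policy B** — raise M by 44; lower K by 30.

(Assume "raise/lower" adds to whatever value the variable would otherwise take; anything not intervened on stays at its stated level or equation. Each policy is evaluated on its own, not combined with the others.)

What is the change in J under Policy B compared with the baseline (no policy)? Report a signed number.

-102

Baseline:
  B = 100
  M = 70
  K = 235 − 5·100 = -265
  J = 251 − 2·100 − 3·70 − (-265) = 106
Policy B (M + 44, K − 30):
  B = 100
  M = 70 + 44 = 114
  K = 235 − 5·100 (−30 from intervention) = -295
  J = 251 − 2·100 − 3·114 − (-295) = 4
Change in J: 4 − 106 = -102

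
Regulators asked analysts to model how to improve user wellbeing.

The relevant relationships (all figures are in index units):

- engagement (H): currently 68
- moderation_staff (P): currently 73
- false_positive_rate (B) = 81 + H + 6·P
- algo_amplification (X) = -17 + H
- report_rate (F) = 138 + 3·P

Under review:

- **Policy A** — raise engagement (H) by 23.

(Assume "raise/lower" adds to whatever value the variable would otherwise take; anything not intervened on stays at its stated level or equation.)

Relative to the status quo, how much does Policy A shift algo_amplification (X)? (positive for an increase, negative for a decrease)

23

Baseline:
  H = 68
  X = -17 + 68 = 51
Policy A (H + 23):
  H = 68 + 23 = 91
  X = -17 + 91 = 74
Change in X: 74 − 51 = 23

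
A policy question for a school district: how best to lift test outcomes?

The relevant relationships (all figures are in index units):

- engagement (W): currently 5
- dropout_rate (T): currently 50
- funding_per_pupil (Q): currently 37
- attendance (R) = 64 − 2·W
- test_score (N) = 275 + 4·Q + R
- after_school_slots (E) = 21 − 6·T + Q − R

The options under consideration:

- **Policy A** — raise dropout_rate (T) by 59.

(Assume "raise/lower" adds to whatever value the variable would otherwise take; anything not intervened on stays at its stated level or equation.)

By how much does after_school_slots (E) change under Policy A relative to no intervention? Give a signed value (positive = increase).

-354

Baseline:
  W = 5
  T = 50
  Q = 37
  R = 64 − 2·5 = 54
  E = 21 − 6·50 + 37 − 54 = -296
Policy A (T + 59):
  W = 5
  T = 50 + 59 = 109
  Q = 37
  R = 64 − 2·5 = 54
  E = 21 − 6·109 + 37 − 54 = -650
Change in E: -650 − (-296) = -354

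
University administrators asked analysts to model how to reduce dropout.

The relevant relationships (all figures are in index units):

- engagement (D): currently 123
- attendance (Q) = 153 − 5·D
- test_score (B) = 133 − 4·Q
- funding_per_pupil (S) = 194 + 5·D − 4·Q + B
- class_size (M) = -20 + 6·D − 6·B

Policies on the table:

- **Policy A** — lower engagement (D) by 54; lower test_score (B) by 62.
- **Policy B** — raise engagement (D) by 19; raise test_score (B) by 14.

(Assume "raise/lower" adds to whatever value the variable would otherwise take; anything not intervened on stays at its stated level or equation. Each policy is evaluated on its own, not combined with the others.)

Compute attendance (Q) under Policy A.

Policy A (D − 54, B − 62):
  D = 123 − 54 = 69
  Q = 153 − 5·69 = -192

-192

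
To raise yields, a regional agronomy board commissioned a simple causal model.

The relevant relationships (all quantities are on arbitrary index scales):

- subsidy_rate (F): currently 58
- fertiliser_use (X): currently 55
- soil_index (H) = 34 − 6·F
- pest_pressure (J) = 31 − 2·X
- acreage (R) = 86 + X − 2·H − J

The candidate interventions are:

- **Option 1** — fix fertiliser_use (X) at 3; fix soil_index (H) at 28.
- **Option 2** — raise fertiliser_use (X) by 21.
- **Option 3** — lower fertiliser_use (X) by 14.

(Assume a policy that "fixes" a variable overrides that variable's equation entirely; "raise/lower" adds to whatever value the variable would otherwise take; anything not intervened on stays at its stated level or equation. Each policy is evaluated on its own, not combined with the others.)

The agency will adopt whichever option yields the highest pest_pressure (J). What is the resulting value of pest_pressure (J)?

Option 1 (X := 3, H := 28):
  X = 3
  J = 31 − 2·3 = 25
Option 2 (X + 21):
  X = 55 + 21 = 76
  J = 31 − 2·76 = -121
Option 3 (X − 14):
  X = 55 − 14 = 41
  J = 31 − 2·41 = -51
Comparing — Option 1: J=25, Option 2: J=-121, Option 3: J=-51. Highest is 25 (Option 1).

25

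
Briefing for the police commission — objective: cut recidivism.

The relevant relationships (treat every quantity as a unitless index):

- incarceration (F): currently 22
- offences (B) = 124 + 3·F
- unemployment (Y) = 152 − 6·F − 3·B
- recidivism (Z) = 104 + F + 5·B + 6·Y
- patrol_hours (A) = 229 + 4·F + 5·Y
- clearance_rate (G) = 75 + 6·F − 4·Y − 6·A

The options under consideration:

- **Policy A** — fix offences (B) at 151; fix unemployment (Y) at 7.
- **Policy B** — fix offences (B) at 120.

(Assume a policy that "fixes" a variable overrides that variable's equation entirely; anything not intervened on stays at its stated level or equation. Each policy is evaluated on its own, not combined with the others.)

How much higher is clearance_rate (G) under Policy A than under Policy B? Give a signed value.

-11798

Policy A (B := 151, Y := 7):
  F = 22
  B = 151
  Y = 7
  A = 229 + 4·22 + 5·7 = 352
  G = 75 + 6·22 − 4·7 − 6·352 = -1933
Policy B (B := 120):
  F = 22
  B = 120
  Y = 152 − 6·22 − 3·120 = -340
  A = 229 + 4·22 + 5·(-340) = -1383
  G = 75 + 6·22 − 4·(-340) − 6·(-1383) = 9865
G: -1933 − 9865 = -11798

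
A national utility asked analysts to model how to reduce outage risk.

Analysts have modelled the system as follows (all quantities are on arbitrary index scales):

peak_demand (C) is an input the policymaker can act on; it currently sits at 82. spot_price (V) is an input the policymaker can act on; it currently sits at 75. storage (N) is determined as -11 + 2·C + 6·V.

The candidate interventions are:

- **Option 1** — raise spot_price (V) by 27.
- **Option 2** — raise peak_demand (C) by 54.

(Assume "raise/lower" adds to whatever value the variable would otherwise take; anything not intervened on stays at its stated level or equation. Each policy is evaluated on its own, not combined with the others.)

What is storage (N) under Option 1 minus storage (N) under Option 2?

54

Option 1 (V + 27):
  C = 82
  V = 75 + 27 = 102
  N = -11 + 2·82 + 6·102 = 765
Option 2 (C + 54):
  C = 82 + 54 = 136
  V = 75
  N = -11 + 2·136 + 6·75 = 711
N: 765 − 711 = 54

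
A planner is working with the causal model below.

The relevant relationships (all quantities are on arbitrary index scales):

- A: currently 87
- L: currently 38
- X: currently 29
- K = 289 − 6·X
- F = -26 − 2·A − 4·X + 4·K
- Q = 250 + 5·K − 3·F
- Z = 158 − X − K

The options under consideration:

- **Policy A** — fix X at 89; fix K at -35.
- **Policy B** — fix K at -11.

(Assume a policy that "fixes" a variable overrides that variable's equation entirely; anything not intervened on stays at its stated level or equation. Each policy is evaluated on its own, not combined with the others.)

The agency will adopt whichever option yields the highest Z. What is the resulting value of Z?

140

Policy A (X := 89, K := -35):
  X = 89
  K = -35
  Z = 158 − 89 − (-35) = 104
Policy B (K := -11):
  X = 29
  K = -11
  Z = 158 − 29 − (-11) = 140
Comparing — Policy A: Z=104, Policy B: Z=140. Highest is 140 (Policy B).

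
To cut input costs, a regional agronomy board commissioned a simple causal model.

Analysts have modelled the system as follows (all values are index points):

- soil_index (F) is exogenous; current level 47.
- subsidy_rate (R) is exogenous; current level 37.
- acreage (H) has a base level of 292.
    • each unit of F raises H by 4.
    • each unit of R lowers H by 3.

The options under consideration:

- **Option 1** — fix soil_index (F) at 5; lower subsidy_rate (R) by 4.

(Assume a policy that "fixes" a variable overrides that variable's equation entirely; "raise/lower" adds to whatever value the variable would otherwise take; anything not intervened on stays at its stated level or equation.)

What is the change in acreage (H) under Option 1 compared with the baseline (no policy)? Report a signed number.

-156

Baseline:
  F = 47
  R = 37
  H = 292 + 4·47 − 3·37 = 369
Option 1 (F := 5, R − 4):
  F = 5
  R = 37 − 4 = 33
  H = 292 + 4·5 − 3·33 = 213
Change in H: 213 − 369 = -156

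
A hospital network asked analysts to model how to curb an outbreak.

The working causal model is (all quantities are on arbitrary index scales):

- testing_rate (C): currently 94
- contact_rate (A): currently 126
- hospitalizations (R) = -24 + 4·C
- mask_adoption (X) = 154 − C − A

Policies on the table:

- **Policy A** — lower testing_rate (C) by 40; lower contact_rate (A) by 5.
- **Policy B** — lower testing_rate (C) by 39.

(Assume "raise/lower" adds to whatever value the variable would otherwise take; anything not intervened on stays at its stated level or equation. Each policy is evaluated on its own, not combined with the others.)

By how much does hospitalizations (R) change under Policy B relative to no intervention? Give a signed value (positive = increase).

-156

Baseline:
  C = 94
  R = -24 + 4·94 = 352
Policy B (C − 39):
  C = 94 − 39 = 55
  R = -24 + 4·55 = 196
Change in R: 196 − 352 = -156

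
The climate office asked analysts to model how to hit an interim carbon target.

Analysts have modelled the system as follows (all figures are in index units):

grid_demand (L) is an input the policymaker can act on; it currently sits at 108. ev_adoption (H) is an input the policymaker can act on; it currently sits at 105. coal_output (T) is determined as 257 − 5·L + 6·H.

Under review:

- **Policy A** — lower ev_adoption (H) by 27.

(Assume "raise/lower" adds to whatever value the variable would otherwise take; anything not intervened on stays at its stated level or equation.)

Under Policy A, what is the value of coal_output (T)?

Policy A (H − 27):
  L = 108
  H = 105 − 27 = 78
  T = 257 − 5·108 + 6·78 = 185

185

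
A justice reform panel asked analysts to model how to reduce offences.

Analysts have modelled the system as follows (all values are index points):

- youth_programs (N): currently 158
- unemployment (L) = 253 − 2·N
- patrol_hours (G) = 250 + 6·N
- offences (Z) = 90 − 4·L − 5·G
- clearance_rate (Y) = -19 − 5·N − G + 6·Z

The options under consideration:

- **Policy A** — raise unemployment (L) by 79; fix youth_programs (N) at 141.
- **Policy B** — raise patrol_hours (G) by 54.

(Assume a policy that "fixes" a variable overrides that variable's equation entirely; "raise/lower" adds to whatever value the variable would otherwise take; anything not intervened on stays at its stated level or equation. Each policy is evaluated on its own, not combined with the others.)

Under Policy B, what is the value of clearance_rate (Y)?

-37569

Policy B (G + 54):
  N = 158
  L = 253 − 2·158 = -63
  G = 250 + 6·158 (+54 from intervention) = 1252
  Z = 90 − 4·(-63) − 5·1252 = -5918
  Y = -19 − 5·158 − 1252 + 6·(-5918) = -37569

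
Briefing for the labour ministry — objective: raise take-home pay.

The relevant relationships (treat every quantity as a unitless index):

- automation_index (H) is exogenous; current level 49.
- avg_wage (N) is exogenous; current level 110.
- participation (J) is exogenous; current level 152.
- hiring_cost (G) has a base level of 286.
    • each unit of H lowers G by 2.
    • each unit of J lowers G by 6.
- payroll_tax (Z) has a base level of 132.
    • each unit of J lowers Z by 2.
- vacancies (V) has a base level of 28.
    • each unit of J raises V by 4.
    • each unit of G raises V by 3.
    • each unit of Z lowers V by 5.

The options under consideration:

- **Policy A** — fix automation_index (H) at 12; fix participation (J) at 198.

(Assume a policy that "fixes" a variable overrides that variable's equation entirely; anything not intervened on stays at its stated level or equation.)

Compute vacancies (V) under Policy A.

-638

Policy A (H := 12, J := 198):
  H = 12
  J = 198
  G = 286 − 2·12 − 6·198 = -926
  Z = 132 − 2·198 = -264
  V = 28 + 4·198 + 3·(-926) − 5·(-264) = -638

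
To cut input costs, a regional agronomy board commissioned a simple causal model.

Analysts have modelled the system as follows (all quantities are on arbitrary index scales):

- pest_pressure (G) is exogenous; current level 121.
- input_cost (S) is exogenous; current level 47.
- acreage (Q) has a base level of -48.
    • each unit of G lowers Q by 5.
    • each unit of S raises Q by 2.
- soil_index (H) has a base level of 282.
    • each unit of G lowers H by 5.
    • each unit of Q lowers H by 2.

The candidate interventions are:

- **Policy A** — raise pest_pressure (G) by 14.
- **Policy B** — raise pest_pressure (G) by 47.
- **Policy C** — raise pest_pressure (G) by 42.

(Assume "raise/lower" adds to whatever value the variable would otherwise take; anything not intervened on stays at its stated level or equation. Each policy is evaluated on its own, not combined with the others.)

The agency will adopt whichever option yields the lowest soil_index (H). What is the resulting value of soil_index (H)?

Policy A (G + 14):
  G = 121 + 14 = 135
  S = 47
  Q = -48 − 5·135 + 2·47 = -629
  H = 282 − 5·135 − 2·(-629) = 865
Policy B (G + 47):
  G = 121 + 47 = 168
  S = 47
  Q = -48 − 5·168 + 2·47 = -794
  H = 282 − 5·168 − 2·(-794) = 1030
Policy C (G + 42):
  G = 121 + 42 = 163
  S = 47
  Q = -48 − 5·163 + 2·47 = -769
  H = 282 − 5·163 − 2·(-769) = 1005
Comparing — Policy A: H=865, Policy B: H=1030, Policy C: H=1005. Lowest is 865 (Policy A).

865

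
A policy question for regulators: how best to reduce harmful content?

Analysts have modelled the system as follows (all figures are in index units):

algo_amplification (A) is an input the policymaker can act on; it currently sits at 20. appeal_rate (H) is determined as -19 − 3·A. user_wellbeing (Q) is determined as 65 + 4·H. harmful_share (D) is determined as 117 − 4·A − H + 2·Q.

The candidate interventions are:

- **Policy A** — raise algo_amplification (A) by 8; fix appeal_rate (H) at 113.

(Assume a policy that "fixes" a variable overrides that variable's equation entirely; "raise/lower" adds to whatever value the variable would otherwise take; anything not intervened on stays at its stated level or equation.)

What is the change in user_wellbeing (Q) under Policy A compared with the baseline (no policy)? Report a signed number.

768

Baseline:
  A = 20
  H = -19 − 3·20 = -79
  Q = 65 + 4·(-79) = -251
Policy A (A + 8, H := 113):
  A = 20 + 8 = 28
  H = 113
  Q = 65 + 4·113 = 517
Change in Q: 517 − (-251) = 768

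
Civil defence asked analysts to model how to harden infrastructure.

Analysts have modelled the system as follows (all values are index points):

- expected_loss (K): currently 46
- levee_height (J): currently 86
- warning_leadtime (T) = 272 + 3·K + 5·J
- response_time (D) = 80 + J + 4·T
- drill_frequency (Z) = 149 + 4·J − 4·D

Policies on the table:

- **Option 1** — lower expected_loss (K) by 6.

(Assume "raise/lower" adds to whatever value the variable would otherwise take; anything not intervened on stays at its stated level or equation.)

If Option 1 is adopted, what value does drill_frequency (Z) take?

Option 1 (K − 6):
  K = 46 − 6 = 40
  J = 86
  T = 272 + 3·40 + 5·86 = 822
  D = 80 + 86 + 4·822 = 3454
  Z = 149 + 4·86 − 4·3454 = -13323

-13323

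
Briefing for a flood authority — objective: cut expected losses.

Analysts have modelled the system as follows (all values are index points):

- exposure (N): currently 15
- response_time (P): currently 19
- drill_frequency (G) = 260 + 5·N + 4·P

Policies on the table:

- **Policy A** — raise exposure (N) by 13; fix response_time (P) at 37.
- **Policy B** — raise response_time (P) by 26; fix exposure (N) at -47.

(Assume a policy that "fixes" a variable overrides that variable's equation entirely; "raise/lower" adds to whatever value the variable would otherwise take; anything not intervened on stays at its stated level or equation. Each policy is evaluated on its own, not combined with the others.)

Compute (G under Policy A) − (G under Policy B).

343

Policy A (N + 13, P := 37):
  N = 15 + 13 = 28
  P = 37
  G = 260 + 5·28 + 4·37 = 548
Policy B (P + 26, N := -47):
  N = -47
  P = 19 + 26 = 45
  G = 260 + 5·(-47) + 4·45 = 205
G: 548 − 205 = 343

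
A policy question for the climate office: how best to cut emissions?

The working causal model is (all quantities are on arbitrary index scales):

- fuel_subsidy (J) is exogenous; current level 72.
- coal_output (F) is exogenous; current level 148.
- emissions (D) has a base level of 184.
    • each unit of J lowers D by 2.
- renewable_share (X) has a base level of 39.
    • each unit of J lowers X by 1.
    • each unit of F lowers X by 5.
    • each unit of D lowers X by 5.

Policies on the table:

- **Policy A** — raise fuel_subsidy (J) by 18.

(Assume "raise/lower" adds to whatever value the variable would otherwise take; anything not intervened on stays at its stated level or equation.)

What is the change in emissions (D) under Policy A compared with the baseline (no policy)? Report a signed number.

-36

Baseline:
  J = 72
  D = 184 − 2·72 = 40
Policy A (J + 18):
  J = 72 + 18 = 90
  D = 184 − 2·90 = 4
Change in D: 4 − 40 = -36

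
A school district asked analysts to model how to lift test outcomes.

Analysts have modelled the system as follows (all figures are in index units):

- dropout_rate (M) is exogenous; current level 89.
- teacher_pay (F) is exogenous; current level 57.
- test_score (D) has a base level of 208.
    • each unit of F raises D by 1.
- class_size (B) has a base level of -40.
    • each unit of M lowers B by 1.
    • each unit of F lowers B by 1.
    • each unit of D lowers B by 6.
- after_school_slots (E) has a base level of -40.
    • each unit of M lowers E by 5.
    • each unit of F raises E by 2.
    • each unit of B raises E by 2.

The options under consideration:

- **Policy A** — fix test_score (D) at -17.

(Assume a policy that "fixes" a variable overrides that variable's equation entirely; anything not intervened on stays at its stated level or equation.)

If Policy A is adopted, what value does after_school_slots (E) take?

Policy A (D := -17):
  M = 89
  F = 57
  D = -17
  B = -40 − 89 − 57 − 6·(-17) = -84
  E = -40 − 5·89 + 2·57 + 2·(-84) = -539

-539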